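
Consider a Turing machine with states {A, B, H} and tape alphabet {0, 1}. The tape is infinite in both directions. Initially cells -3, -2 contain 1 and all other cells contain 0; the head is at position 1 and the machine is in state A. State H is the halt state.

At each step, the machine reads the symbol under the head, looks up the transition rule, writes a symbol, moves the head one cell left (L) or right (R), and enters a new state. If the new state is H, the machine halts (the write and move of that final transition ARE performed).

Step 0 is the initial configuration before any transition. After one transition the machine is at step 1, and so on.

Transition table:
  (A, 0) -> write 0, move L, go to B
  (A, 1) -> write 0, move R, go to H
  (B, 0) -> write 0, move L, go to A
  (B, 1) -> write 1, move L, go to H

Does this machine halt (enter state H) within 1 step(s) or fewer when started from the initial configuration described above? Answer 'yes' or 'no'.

Step 1: in state A at pos 1, read 0 -> (A,0)->write 0,move L,goto B. Now: state=B, head=0, tape[-4..2]=0110000 (head:     ^)
After 1 step(s): state = B (not H) -> not halted within 1 -> no

Answer: no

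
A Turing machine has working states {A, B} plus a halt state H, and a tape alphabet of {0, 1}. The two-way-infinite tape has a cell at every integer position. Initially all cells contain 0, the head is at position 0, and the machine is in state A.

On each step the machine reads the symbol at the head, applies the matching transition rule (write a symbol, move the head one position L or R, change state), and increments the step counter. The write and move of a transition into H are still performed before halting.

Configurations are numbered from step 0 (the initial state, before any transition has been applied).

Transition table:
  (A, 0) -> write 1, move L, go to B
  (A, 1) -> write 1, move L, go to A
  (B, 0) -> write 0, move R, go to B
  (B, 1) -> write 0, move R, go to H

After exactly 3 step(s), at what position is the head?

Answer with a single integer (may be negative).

Answer: 1

Derivation:
Step 1: in state A at pos 0, read 0 -> (A,0)->write 1,move L,goto B. Now: state=B, head=-1, tape[-2..1]=0010 (head:  ^)
Step 2: in state B at pos -1, read 0 -> (B,0)->write 0,move R,goto B. Now: state=B, head=0, tape[-2..1]=0010 (head:   ^)
Step 3: in state B at pos 0, read 1 -> (B,1)->write 0,move R,goto H. Now: state=H, head=1, tape[-2..2]=00000 (head:    ^)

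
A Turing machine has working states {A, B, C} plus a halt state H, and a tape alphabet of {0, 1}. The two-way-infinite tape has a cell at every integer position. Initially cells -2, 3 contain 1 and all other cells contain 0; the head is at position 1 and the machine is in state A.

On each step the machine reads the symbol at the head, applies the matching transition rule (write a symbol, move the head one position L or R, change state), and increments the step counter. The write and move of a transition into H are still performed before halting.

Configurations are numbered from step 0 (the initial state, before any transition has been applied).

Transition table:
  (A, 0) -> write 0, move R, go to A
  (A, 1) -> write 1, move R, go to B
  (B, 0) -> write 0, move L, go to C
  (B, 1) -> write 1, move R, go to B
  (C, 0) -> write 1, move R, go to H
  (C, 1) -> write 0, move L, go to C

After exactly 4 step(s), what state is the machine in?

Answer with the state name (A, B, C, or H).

Step 1: in state A at pos 1, read 0 -> (A,0)->write 0,move R,goto A. Now: state=A, head=2, tape[-3..4]=01000010 (head:      ^)
Step 2: in state A at pos 2, read 0 -> (A,0)->write 0,move R,goto A. Now: state=A, head=3, tape[-3..4]=01000010 (head:       ^)
Step 3: in state A at pos 3, read 1 -> (A,1)->write 1,move R,goto B. Now: state=B, head=4, tape[-3..5]=010000100 (head:        ^)
Step 4: in state B at pos 4, read 0 -> (B,0)->write 0,move L,goto C. Now: state=C, head=3, tape[-3..5]=010000100 (head:       ^)

Answer: C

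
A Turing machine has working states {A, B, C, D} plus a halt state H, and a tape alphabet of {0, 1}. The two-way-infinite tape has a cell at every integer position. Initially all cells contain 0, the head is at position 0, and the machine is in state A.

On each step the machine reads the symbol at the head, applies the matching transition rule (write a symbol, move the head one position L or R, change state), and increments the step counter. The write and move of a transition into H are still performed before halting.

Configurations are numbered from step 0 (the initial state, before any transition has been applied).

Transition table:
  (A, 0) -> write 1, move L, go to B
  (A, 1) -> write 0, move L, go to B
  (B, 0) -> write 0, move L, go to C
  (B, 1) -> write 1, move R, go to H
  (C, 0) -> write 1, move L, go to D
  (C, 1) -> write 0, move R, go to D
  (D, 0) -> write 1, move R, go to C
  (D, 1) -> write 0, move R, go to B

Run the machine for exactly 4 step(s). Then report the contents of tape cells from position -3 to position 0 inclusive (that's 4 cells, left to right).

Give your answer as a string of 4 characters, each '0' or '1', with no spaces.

Answer: 1101

Derivation:
Step 1: in state A at pos 0, read 0 -> (A,0)->write 1,move L,goto B. Now: state=B, head=-1, tape[-2..1]=0010 (head:  ^)
Step 2: in state B at pos -1, read 0 -> (B,0)->write 0,move L,goto C. Now: state=C, head=-2, tape[-3..1]=00010 (head:  ^)
Step 3: in state C at pos -2, read 0 -> (C,0)->write 1,move L,goto D. Now: state=D, head=-3, tape[-4..1]=001010 (head:  ^)
Step 4: in state D at pos -3, read 0 -> (D,0)->write 1,move R,goto C. Now: state=C, head=-2, tape[-4..1]=011010 (head:   ^)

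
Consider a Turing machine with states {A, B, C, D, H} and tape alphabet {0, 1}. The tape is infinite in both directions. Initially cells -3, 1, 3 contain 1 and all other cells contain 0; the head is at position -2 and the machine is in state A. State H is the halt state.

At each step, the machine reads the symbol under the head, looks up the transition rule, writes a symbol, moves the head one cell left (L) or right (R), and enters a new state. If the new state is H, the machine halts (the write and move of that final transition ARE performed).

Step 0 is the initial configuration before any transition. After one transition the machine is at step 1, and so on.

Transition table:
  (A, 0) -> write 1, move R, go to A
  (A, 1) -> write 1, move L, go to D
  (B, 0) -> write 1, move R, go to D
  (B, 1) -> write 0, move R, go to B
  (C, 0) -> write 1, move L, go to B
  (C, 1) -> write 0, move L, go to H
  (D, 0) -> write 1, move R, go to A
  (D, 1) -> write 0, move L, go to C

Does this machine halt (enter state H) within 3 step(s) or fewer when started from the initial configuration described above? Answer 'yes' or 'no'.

Step 1: in state A at pos -2, read 0 -> (A,0)->write 1,move R,goto A. Now: state=A, head=-1, tape[-4..4]=011001010 (head:    ^)
Step 2: in state A at pos -1, read 0 -> (A,0)->write 1,move R,goto A. Now: state=A, head=0, tape[-4..4]=011101010 (head:     ^)
Step 3: in state A at pos 0, read 0 -> (A,0)->write 1,move R,goto A. Now: state=A, head=1, tape[-4..4]=011111010 (head:      ^)
After 3 step(s): state = A (not H) -> not halted within 3 -> no

Answer: no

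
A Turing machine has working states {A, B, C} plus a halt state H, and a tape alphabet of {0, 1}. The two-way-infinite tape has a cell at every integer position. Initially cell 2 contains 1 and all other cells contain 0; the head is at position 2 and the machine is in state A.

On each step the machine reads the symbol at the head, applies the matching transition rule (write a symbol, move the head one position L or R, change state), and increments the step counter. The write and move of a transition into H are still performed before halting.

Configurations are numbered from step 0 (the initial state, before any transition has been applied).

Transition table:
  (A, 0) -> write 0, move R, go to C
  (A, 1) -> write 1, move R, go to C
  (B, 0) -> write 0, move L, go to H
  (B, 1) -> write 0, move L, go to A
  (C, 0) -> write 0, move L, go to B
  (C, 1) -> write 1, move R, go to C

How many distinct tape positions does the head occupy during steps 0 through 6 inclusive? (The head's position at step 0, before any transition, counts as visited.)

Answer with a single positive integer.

Step 1: in state A at pos 2, read 1 -> (A,1)->write 1,move R,goto C. Now: state=C, head=3, tape[1..4]=0100 (head:   ^)
Step 2: in state C at pos 3, read 0 -> (C,0)->write 0,move L,goto B. Now: state=B, head=2, tape[1..4]=0100 (head:  ^)
Step 3: in state B at pos 2, read 1 -> (B,1)->write 0,move L,goto A. Now: state=A, head=1, tape[0..4]=00000 (head:  ^)
Step 4: in state A at pos 1, read 0 -> (A,0)->write 0,move R,goto C. Now: state=C, head=2, tape[0..4]=00000 (head:   ^)
Step 5: in state C at pos 2, read 0 -> (C,0)->write 0,move L,goto B. Now: state=B, head=1, tape[0..4]=00000 (head:  ^)
Step 6: in state B at pos 1, read 0 -> (B,0)->write 0,move L,goto H. Now: state=H, head=0, tape[-1..4]=000000 (head:  ^)
Head positions at steps 0..6: starting at 2, distinct positions visited = {0, 1, 2, 3} -> 4 position(s)

Answer: 4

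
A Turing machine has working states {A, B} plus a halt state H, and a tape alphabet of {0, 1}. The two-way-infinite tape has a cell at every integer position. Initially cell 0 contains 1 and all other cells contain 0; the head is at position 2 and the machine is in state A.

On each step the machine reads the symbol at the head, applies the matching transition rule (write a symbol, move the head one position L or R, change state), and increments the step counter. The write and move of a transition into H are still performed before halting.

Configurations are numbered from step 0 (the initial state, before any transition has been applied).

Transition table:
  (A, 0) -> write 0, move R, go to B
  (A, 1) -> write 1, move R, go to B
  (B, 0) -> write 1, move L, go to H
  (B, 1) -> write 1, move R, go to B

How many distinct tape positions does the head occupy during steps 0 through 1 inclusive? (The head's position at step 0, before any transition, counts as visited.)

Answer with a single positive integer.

Step 1: in state A at pos 2, read 0 -> (A,0)->write 0,move R,goto B. Now: state=B, head=3, tape[-1..4]=010000 (head:     ^)
Head positions at steps 0..1: starting at 2, distinct positions visited = {2, 3} -> 2 position(s)

Answer: 2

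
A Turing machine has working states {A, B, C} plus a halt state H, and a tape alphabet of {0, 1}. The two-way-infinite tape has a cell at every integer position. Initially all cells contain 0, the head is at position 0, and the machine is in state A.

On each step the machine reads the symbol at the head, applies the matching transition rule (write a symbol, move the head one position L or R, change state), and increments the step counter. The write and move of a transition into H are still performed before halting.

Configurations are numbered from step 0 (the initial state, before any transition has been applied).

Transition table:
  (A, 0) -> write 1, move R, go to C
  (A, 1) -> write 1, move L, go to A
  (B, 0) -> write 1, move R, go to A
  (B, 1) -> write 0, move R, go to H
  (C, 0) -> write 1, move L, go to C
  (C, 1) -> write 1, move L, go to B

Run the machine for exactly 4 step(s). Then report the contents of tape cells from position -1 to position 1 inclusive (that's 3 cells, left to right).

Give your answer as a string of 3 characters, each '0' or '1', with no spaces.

Step 1: in state A at pos 0, read 0 -> (A,0)->write 1,move R,goto C. Now: state=C, head=1, tape[-1..2]=0100 (head:   ^)
Step 2: in state C at pos 1, read 0 -> (C,0)->write 1,move L,goto C. Now: state=C, head=0, tape[-1..2]=0110 (head:  ^)
Step 3: in state C at pos 0, read 1 -> (C,1)->write 1,move L,goto B. Now: state=B, head=-1, tape[-2..2]=00110 (head:  ^)
Step 4: in state B at pos -1, read 0 -> (B,0)->write 1,move R,goto A. Now: state=A, head=0, tape[-2..2]=01110 (head:   ^)

Answer: 111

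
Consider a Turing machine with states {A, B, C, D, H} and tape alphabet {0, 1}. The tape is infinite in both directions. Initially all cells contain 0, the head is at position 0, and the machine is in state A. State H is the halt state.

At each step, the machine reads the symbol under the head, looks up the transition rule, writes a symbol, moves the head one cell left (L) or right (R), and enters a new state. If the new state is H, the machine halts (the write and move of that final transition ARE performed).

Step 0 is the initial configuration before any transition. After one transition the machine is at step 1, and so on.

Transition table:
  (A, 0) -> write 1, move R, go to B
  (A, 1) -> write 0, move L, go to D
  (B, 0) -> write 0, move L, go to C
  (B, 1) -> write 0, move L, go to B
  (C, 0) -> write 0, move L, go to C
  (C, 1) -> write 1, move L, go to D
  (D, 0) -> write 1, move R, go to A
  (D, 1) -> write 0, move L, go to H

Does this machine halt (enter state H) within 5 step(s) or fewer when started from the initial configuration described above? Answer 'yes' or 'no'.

Answer: no

Derivation:
Step 1: in state A at pos 0, read 0 -> (A,0)->write 1,move R,goto B. Now: state=B, head=1, tape[-1..2]=0100 (head:   ^)
Step 2: in state B at pos 1, read 0 -> (B,0)->write 0,move L,goto C. Now: state=C, head=0, tape[-1..2]=0100 (head:  ^)
Step 3: in state C at pos 0, read 1 -> (C,1)->write 1,move L,goto D. Now: state=D, head=-1, tape[-2..2]=00100 (head:  ^)
Step 4: in state D at pos -1, read 0 -> (D,0)->write 1,move R,goto A. Now: state=A, head=0, tape[-2..2]=01100 (head:   ^)
Step 5: in state A at pos 0, read 1 -> (A,1)->write 0,move L,goto D. Now: state=D, head=-1, tape[-2..2]=01000 (head:  ^)
After 5 step(s): state = D (not H) -> not halted within 5 -> no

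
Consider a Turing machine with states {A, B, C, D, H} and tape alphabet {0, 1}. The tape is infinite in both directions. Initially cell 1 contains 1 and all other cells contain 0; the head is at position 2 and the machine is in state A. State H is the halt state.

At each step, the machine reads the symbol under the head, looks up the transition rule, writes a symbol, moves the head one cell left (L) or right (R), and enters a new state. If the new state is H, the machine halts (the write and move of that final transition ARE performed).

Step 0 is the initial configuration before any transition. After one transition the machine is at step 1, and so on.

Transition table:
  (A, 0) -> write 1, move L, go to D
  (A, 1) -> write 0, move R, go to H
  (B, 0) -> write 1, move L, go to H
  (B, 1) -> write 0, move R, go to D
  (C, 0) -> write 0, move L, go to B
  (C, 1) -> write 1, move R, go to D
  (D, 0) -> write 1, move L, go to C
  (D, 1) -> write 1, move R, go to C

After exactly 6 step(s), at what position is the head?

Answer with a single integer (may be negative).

Answer: 4

Derivation:
Step 1: in state A at pos 2, read 0 -> (A,0)->write 1,move L,goto D. Now: state=D, head=1, tape[0..3]=0110 (head:  ^)
Step 2: in state D at pos 1, read 1 -> (D,1)->write 1,move R,goto C. Now: state=C, head=2, tape[0..3]=0110 (head:   ^)
Step 3: in state C at pos 2, read 1 -> (C,1)->write 1,move R,goto D. Now: state=D, head=3, tape[0..4]=01100 (head:    ^)
Step 4: in state D at pos 3, read 0 -> (D,0)->write 1,move L,goto C. Now: state=C, head=2, tape[0..4]=01110 (head:   ^)
Step 5: in state C at pos 2, read 1 -> (C,1)->write 1,move R,goto D. Now: state=D, head=3, tape[0..4]=01110 (head:    ^)
Step 6: in state D at pos 3, read 1 -> (D,1)->write 1,move R,goto C. Now: state=C, head=4, tape[0..5]=011100 (head:     ^)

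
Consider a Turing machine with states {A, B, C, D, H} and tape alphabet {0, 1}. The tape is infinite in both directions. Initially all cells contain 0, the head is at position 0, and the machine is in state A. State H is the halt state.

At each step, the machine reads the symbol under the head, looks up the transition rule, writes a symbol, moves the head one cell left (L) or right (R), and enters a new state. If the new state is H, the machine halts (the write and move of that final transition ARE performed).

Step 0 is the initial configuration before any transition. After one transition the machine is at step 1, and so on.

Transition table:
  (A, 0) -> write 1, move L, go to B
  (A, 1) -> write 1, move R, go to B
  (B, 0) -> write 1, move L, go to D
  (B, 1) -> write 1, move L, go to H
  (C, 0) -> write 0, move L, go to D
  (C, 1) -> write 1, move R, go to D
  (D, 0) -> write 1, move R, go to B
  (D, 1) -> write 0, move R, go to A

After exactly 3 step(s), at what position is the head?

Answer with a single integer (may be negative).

Answer: -1

Derivation:
Step 1: in state A at pos 0, read 0 -> (A,0)->write 1,move L,goto B. Now: state=B, head=-1, tape[-2..1]=0010 (head:  ^)
Step 2: in state B at pos -1, read 0 -> (B,0)->write 1,move L,goto D. Now: state=D, head=-2, tape[-3..1]=00110 (head:  ^)
Step 3: in state D at pos -2, read 0 -> (D,0)->write 1,move R,goto B. Now: state=B, head=-1, tape[-3..1]=01110 (head:   ^)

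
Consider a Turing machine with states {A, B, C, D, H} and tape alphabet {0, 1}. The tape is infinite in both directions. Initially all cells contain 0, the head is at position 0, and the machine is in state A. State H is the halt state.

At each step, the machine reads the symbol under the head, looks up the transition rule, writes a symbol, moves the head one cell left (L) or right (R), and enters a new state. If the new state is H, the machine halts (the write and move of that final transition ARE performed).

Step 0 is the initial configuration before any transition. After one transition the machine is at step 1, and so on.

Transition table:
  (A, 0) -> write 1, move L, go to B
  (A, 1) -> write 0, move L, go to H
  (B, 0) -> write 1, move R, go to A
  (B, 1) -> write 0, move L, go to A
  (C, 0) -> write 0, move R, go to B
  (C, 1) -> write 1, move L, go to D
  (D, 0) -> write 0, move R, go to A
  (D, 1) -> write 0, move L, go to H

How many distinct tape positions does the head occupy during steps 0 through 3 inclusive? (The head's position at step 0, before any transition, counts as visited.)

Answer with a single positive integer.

Answer: 2

Derivation:
Step 1: in state A at pos 0, read 0 -> (A,0)->write 1,move L,goto B. Now: state=B, head=-1, tape[-2..1]=0010 (head:  ^)
Step 2: in state B at pos -1, read 0 -> (B,0)->write 1,move R,goto A. Now: state=A, head=0, tape[-2..1]=0110 (head:   ^)
Step 3: in state A at pos 0, read 1 -> (A,1)->write 0,move L,goto H. Now: state=H, head=-1, tape[-2..1]=0100 (head:  ^)
Head positions at steps 0..3: starting at 0, distinct positions visited = {-1, 0} -> 2 position(s)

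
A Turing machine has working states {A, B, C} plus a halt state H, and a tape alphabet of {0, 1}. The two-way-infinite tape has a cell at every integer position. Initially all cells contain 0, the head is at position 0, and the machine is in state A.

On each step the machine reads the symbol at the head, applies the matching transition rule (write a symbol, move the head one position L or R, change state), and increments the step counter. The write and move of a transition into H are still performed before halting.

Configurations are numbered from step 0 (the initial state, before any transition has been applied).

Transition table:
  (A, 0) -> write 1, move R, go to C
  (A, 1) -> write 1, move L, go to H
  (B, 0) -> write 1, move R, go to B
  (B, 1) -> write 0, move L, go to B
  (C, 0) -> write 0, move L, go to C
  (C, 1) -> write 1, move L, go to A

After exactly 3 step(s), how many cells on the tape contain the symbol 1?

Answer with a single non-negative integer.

Step 1: in state A at pos 0, read 0 -> (A,0)->write 1,move R,goto C. Now: state=C, head=1, tape[-1..2]=0100 (head:   ^)
Step 2: in state C at pos 1, read 0 -> (C,0)->write 0,move L,goto C. Now: state=C, head=0, tape[-1..2]=0100 (head:  ^)
Step 3: in state C at pos 0, read 1 -> (C,1)->write 1,move L,goto A. Now: state=A, head=-1, tape[-2..2]=00100 (head:  ^)
Cells containing 1 after step 3: {0} -> 1 cell(s)

Answer: 1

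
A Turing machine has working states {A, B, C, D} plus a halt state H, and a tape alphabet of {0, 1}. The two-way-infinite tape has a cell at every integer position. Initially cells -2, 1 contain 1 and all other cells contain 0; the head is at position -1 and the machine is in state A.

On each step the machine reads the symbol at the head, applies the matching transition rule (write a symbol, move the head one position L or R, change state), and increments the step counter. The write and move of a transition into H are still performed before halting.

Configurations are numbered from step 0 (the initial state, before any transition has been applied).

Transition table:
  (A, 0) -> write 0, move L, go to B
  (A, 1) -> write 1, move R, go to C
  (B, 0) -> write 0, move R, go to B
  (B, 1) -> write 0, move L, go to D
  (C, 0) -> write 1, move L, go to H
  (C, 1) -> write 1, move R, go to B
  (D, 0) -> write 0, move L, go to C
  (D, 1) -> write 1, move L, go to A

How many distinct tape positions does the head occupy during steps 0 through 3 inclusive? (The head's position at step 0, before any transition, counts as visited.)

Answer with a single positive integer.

Step 1: in state A at pos -1, read 0 -> (A,0)->write 0,move L,goto B. Now: state=B, head=-2, tape[-3..2]=010010 (head:  ^)
Step 2: in state B at pos -2, read 1 -> (B,1)->write 0,move L,goto D. Now: state=D, head=-3, tape[-4..2]=0000010 (head:  ^)
Step 3: in state D at pos -3, read 0 -> (D,0)->write 0,move L,goto C. Now: state=C, head=-4, tape[-5..2]=00000010 (head:  ^)
Head positions at steps 0..3: starting at -1, distinct positions visited = {-4, -3, -2, -1} -> 4 position(s)

Answer: 4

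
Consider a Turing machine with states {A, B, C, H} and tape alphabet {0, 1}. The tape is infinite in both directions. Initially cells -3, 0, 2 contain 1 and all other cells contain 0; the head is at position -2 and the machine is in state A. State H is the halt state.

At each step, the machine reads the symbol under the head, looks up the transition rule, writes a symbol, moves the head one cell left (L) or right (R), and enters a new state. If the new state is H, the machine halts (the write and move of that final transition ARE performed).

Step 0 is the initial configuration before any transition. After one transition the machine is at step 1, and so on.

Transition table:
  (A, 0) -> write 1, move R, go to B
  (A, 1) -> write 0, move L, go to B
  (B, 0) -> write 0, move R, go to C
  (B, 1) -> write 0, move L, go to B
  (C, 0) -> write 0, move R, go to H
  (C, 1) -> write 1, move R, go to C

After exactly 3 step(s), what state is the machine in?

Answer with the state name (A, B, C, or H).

Step 1: in state A at pos -2, read 0 -> (A,0)->write 1,move R,goto B. Now: state=B, head=-1, tape[-4..3]=01101010 (head:    ^)
Step 2: in state B at pos -1, read 0 -> (B,0)->write 0,move R,goto C. Now: state=C, head=0, tape[-4..3]=01101010 (head:     ^)
Step 3: in state C at pos 0, read 1 -> (C,1)->write 1,move R,goto C. Now: state=C, head=1, tape[-4..3]=01101010 (head:      ^)

Answer: C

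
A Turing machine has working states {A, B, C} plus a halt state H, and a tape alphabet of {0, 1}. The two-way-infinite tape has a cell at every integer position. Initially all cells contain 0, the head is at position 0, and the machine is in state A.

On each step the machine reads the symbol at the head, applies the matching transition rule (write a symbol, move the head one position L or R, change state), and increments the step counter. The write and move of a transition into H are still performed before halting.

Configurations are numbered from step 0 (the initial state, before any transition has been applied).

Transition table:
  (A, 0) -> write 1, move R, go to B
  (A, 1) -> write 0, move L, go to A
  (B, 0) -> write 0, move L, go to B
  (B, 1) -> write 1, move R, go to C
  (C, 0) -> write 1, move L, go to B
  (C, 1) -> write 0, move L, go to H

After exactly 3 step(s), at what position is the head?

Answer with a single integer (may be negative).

Answer: 1

Derivation:
Step 1: in state A at pos 0, read 0 -> (A,0)->write 1,move R,goto B. Now: state=B, head=1, tape[-1..2]=0100 (head:   ^)
Step 2: in state B at pos 1, read 0 -> (B,0)->write 0,move L,goto B. Now: state=B, head=0, tape[-1..2]=0100 (head:  ^)
Step 3: in state B at pos 0, read 1 -> (B,1)->write 1,move R,goto C. Now: state=C, head=1, tape[-1..2]=0100 (head:   ^)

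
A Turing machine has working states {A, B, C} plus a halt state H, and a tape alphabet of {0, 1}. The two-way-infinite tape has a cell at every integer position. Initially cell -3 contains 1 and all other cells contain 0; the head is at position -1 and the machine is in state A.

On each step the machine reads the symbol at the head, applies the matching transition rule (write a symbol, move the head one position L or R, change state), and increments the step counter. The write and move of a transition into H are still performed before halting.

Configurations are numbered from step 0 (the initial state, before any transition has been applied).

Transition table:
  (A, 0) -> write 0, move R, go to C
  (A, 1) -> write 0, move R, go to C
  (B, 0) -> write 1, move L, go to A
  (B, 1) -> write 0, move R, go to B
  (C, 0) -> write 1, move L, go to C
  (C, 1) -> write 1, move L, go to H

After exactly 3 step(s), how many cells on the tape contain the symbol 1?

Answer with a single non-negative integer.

Answer: 3

Derivation:
Step 1: in state A at pos -1, read 0 -> (A,0)->write 0,move R,goto C. Now: state=C, head=0, tape[-4..1]=010000 (head:     ^)
Step 2: in state C at pos 0, read 0 -> (C,0)->write 1,move L,goto C. Now: state=C, head=-1, tape[-4..1]=010010 (head:    ^)
Step 3: in state C at pos -1, read 0 -> (C,0)->write 1,move L,goto C. Now: state=C, head=-2, tape[-4..1]=010110 (head:   ^)
Cells containing 1 after step 3: {-3, -1, 0} -> 3 cell(s)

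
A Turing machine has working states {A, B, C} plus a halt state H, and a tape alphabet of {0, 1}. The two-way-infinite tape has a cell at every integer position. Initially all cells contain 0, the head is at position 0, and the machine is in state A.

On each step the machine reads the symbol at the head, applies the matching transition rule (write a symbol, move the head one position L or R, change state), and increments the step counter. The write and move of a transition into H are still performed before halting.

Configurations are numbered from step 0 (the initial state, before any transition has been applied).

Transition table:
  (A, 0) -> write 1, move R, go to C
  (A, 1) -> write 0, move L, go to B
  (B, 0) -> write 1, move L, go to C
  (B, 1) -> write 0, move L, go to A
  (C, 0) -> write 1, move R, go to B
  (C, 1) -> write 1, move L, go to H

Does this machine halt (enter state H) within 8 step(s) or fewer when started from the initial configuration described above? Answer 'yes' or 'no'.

Answer: yes

Derivation:
Step 1: in state A at pos 0, read 0 -> (A,0)->write 1,move R,goto C. Now: state=C, head=1, tape[-1..2]=0100 (head:   ^)
Step 2: in state C at pos 1, read 0 -> (C,0)->write 1,move R,goto B. Now: state=B, head=2, tape[-1..3]=01100 (head:    ^)
Step 3: in state B at pos 2, read 0 -> (B,0)->write 1,move L,goto C. Now: state=C, head=1, tape[-1..3]=01110 (head:   ^)
Step 4: in state C at pos 1, read 1 -> (C,1)->write 1,move L,goto H. Now: state=H, head=0, tape[-1..3]=01110 (head:  ^)
State H reached at step 4; 4 <= 8 -> yes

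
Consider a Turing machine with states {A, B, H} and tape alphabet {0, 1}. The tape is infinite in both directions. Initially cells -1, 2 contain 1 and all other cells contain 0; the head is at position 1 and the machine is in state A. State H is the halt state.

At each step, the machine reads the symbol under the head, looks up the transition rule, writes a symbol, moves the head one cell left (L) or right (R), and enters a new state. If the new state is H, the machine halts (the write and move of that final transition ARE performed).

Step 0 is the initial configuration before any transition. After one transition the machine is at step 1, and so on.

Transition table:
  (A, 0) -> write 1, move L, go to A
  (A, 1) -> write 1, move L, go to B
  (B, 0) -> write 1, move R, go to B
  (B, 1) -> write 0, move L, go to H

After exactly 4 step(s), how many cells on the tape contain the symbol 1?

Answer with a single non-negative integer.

Answer: 5

Derivation:
Step 1: in state A at pos 1, read 0 -> (A,0)->write 1,move L,goto A. Now: state=A, head=0, tape[-2..3]=010110 (head:   ^)
Step 2: in state A at pos 0, read 0 -> (A,0)->write 1,move L,goto A. Now: state=A, head=-1, tape[-2..3]=011110 (head:  ^)
Step 3: in state A at pos -1, read 1 -> (A,1)->write 1,move L,goto B. Now: state=B, head=-2, tape[-3..3]=0011110 (head:  ^)
Step 4: in state B at pos -2, read 0 -> (B,0)->write 1,move R,goto B. Now: state=B, head=-1, tape[-3..3]=0111110 (head:   ^)
Cells containing 1 after step 4: {-2, -1, 0, 1, 2} -> 5 cell(s)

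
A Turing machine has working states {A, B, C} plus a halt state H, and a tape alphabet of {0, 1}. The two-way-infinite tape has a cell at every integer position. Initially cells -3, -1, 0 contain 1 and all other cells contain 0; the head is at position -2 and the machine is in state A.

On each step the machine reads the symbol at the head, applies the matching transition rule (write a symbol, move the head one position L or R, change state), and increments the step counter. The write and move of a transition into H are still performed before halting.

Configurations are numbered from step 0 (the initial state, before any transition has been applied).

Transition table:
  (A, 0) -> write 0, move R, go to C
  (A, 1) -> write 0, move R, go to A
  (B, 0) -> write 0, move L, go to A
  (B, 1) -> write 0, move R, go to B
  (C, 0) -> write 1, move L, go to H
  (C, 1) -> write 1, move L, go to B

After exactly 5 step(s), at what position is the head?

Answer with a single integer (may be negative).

Answer: -1

Derivation:
Step 1: in state A at pos -2, read 0 -> (A,0)->write 0,move R,goto C. Now: state=C, head=-1, tape[-4..1]=010110 (head:    ^)
Step 2: in state C at pos -1, read 1 -> (C,1)->write 1,move L,goto B. Now: state=B, head=-2, tape[-4..1]=010110 (head:   ^)
Step 3: in state B at pos -2, read 0 -> (B,0)->write 0,move L,goto A. Now: state=A, head=-3, tape[-4..1]=010110 (head:  ^)
Step 4: in state A at pos -3, read 1 -> (A,1)->write 0,move R,goto A. Now: state=A, head=-2, tape[-4..1]=000110 (head:   ^)
Step 5: in state A at pos -2, read 0 -> (A,0)->write 0,move R,goto C. Now: state=C, head=-1, tape[-4..1]=000110 (head:    ^)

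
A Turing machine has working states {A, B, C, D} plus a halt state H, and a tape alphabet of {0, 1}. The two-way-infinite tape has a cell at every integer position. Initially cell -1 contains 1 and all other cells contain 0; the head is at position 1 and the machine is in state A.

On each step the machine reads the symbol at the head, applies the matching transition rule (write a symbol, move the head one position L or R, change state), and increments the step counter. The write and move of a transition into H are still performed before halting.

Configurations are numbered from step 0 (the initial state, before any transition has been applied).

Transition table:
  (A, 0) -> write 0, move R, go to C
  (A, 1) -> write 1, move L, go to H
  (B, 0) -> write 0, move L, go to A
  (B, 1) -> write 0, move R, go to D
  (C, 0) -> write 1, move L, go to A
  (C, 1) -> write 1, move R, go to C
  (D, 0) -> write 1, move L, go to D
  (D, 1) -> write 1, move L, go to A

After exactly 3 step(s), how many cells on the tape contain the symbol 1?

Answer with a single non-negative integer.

Answer: 2

Derivation:
Step 1: in state A at pos 1, read 0 -> (A,0)->write 0,move R,goto C. Now: state=C, head=2, tape[-2..3]=010000 (head:     ^)
Step 2: in state C at pos 2, read 0 -> (C,0)->write 1,move L,goto A. Now: state=A, head=1, tape[-2..3]=010010 (head:    ^)
Step 3: in state A at pos 1, read 0 -> (A,0)->write 0,move R,goto C. Now: state=C, head=2, tape[-2..3]=010010 (head:     ^)
Cells containing 1 after step 3: {-1, 2} -> 2 cell(s)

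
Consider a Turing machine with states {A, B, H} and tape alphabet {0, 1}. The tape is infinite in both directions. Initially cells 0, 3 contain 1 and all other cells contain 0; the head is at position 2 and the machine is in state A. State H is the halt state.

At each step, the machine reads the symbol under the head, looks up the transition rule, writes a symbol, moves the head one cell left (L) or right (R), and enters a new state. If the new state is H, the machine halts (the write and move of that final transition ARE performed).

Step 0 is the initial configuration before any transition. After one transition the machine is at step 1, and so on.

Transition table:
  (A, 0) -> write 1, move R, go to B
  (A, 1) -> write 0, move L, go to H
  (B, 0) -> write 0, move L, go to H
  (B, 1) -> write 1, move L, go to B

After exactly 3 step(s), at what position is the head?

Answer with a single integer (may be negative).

Step 1: in state A at pos 2, read 0 -> (A,0)->write 1,move R,goto B. Now: state=B, head=3, tape[-1..4]=010110 (head:     ^)
Step 2: in state B at pos 3, read 1 -> (B,1)->write 1,move L,goto B. Now: state=B, head=2, tape[-1..4]=010110 (head:    ^)
Step 3: in state B at pos 2, read 1 -> (B,1)->write 1,move L,goto B. Now: state=B, head=1, tape[-1..4]=010110 (head:   ^)

Answer: 1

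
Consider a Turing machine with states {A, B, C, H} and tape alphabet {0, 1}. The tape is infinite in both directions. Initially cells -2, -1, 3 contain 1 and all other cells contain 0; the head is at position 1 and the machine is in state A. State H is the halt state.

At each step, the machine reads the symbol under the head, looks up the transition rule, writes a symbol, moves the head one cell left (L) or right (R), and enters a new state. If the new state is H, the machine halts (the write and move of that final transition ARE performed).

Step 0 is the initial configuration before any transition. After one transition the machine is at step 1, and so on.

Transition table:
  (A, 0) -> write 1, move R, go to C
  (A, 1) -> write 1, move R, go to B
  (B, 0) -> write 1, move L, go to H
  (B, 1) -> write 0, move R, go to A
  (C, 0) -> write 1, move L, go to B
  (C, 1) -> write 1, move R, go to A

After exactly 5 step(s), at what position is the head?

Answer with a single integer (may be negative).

Answer: 4

Derivation:
Step 1: in state A at pos 1, read 0 -> (A,0)->write 1,move R,goto C. Now: state=C, head=2, tape[-3..4]=01101010 (head:      ^)
Step 2: in state C at pos 2, read 0 -> (C,0)->write 1,move L,goto B. Now: state=B, head=1, tape[-3..4]=01101110 (head:     ^)
Step 3: in state B at pos 1, read 1 -> (B,1)->write 0,move R,goto A. Now: state=A, head=2, tape[-3..4]=01100110 (head:      ^)
Step 4: in state A at pos 2, read 1 -> (A,1)->write 1,move R,goto B. Now: state=B, head=3, tape[-3..4]=01100110 (head:       ^)
Step 5: in state B at pos 3, read 1 -> (B,1)->write 0,move R,goto A. Now: state=A, head=4, tape[-3..5]=011001000 (head:        ^)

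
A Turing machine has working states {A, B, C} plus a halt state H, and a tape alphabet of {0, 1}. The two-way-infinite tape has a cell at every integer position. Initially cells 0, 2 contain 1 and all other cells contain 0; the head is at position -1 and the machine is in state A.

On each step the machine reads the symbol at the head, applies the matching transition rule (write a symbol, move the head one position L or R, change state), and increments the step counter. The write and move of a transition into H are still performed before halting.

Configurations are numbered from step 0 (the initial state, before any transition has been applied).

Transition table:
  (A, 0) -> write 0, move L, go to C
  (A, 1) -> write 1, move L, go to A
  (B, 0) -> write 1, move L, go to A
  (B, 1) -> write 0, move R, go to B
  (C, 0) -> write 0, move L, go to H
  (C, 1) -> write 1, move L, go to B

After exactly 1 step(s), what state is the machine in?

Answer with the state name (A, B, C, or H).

Answer: C

Derivation:
Step 1: in state A at pos -1, read 0 -> (A,0)->write 0,move L,goto C. Now: state=C, head=-2, tape[-3..3]=0001010 (head:  ^)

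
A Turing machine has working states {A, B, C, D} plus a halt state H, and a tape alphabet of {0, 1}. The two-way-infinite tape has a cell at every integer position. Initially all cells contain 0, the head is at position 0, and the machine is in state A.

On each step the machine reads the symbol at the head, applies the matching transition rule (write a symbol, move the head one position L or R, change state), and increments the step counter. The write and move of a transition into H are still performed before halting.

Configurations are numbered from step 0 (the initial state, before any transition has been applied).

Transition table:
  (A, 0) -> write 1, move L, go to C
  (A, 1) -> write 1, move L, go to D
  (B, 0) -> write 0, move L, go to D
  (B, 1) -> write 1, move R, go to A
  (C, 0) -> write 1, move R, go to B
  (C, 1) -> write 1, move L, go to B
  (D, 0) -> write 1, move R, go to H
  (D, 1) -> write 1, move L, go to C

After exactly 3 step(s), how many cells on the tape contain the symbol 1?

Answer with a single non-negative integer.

Step 1: in state A at pos 0, read 0 -> (A,0)->write 1,move L,goto C. Now: state=C, head=-1, tape[-2..1]=0010 (head:  ^)
Step 2: in state C at pos -1, read 0 -> (C,0)->write 1,move R,goto B. Now: state=B, head=0, tape[-2..1]=0110 (head:   ^)
Step 3: in state B at pos 0, read 1 -> (B,1)->write 1,move R,goto A. Now: state=A, head=1, tape[-2..2]=01100 (head:    ^)
Cells containing 1 after step 3: {-1, 0} -> 2 cell(s)

Answer: 2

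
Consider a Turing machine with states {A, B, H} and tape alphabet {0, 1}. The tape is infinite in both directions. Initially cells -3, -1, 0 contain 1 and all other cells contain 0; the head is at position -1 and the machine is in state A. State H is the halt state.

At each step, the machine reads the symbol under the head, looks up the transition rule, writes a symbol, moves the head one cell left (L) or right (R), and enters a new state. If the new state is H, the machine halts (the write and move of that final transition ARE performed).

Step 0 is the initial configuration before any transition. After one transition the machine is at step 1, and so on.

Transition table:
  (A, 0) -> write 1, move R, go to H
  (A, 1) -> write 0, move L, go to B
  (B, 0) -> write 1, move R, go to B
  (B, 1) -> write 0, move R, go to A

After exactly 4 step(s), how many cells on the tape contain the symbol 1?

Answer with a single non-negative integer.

Answer: 3

Derivation:
Step 1: in state A at pos -1, read 1 -> (A,1)->write 0,move L,goto B. Now: state=B, head=-2, tape[-4..1]=010010 (head:   ^)
Step 2: in state B at pos -2, read 0 -> (B,0)->write 1,move R,goto B. Now: state=B, head=-1, tape[-4..1]=011010 (head:    ^)
Step 3: in state B at pos -1, read 0 -> (B,0)->write 1,move R,goto B. Now: state=B, head=0, tape[-4..1]=011110 (head:     ^)
Step 4: in state B at pos 0, read 1 -> (B,1)->write 0,move R,goto A. Now: state=A, head=1, tape[-4..2]=0111000 (head:      ^)
Cells containing 1 after step 4: {-3, -2, -1} -> 3 cell(s)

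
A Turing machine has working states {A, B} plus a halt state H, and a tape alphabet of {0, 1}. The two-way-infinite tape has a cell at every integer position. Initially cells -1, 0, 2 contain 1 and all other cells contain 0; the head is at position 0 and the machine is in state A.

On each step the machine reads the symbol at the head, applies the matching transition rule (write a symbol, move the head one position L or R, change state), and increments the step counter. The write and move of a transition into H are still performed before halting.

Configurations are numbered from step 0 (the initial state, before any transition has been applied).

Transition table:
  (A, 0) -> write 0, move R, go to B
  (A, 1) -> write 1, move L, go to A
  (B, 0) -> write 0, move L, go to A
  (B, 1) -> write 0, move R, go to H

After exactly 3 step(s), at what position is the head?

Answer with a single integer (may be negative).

Answer: -1

Derivation:
Step 1: in state A at pos 0, read 1 -> (A,1)->write 1,move L,goto A. Now: state=A, head=-1, tape[-2..3]=011010 (head:  ^)
Step 2: in state A at pos -1, read 1 -> (A,1)->write 1,move L,goto A. Now: state=A, head=-2, tape[-3..3]=0011010 (head:  ^)
Step 3: in state A at pos -2, read 0 -> (A,0)->write 0,move R,goto B. Now: state=B, head=-1, tape[-3..3]=0011010 (head:   ^)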